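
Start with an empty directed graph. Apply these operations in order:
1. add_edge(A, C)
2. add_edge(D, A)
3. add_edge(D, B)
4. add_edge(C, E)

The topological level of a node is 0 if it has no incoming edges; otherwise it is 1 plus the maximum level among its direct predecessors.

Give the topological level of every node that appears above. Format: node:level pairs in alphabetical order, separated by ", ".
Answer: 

Answer: A:1, B:1, C:2, D:0, E:3

Derivation:
Op 1: add_edge(A, C). Edges now: 1
Op 2: add_edge(D, A). Edges now: 2
Op 3: add_edge(D, B). Edges now: 3
Op 4: add_edge(C, E). Edges now: 4
Compute levels (Kahn BFS):
  sources (in-degree 0): D
  process D: level=0
    D->A: in-degree(A)=0, level(A)=1, enqueue
    D->B: in-degree(B)=0, level(B)=1, enqueue
  process A: level=1
    A->C: in-degree(C)=0, level(C)=2, enqueue
  process B: level=1
  process C: level=2
    C->E: in-degree(E)=0, level(E)=3, enqueue
  process E: level=3
All levels: A:1, B:1, C:2, D:0, E:3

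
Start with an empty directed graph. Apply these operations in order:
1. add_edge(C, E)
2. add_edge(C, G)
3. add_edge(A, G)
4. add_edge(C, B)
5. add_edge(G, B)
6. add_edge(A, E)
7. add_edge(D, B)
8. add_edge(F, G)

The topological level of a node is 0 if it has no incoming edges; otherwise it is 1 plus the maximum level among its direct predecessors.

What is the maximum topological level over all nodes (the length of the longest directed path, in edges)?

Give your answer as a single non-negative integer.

Op 1: add_edge(C, E). Edges now: 1
Op 2: add_edge(C, G). Edges now: 2
Op 3: add_edge(A, G). Edges now: 3
Op 4: add_edge(C, B). Edges now: 4
Op 5: add_edge(G, B). Edges now: 5
Op 6: add_edge(A, E). Edges now: 6
Op 7: add_edge(D, B). Edges now: 7
Op 8: add_edge(F, G). Edges now: 8
Compute levels (Kahn BFS):
  sources (in-degree 0): A, C, D, F
  process A: level=0
    A->E: in-degree(E)=1, level(E)>=1
    A->G: in-degree(G)=2, level(G)>=1
  process C: level=0
    C->B: in-degree(B)=2, level(B)>=1
    C->E: in-degree(E)=0, level(E)=1, enqueue
    C->G: in-degree(G)=1, level(G)>=1
  process D: level=0
    D->B: in-degree(B)=1, level(B)>=1
  process F: level=0
    F->G: in-degree(G)=0, level(G)=1, enqueue
  process E: level=1
  process G: level=1
    G->B: in-degree(B)=0, level(B)=2, enqueue
  process B: level=2
All levels: A:0, B:2, C:0, D:0, E:1, F:0, G:1
max level = 2

Answer: 2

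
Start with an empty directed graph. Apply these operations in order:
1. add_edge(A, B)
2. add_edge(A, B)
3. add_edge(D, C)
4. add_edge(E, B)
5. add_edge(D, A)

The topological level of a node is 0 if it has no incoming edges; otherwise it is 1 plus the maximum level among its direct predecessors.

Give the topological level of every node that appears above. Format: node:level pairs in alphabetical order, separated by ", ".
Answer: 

Answer: A:1, B:2, C:1, D:0, E:0

Derivation:
Op 1: add_edge(A, B). Edges now: 1
Op 2: add_edge(A, B) (duplicate, no change). Edges now: 1
Op 3: add_edge(D, C). Edges now: 2
Op 4: add_edge(E, B). Edges now: 3
Op 5: add_edge(D, A). Edges now: 4
Compute levels (Kahn BFS):
  sources (in-degree 0): D, E
  process D: level=0
    D->A: in-degree(A)=0, level(A)=1, enqueue
    D->C: in-degree(C)=0, level(C)=1, enqueue
  process E: level=0
    E->B: in-degree(B)=1, level(B)>=1
  process A: level=1
    A->B: in-degree(B)=0, level(B)=2, enqueue
  process C: level=1
  process B: level=2
All levels: A:1, B:2, C:1, D:0, E:0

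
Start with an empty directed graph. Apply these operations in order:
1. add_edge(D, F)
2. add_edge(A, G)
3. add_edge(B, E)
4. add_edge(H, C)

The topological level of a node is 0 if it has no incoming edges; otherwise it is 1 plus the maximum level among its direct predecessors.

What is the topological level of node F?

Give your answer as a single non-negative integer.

Op 1: add_edge(D, F). Edges now: 1
Op 2: add_edge(A, G). Edges now: 2
Op 3: add_edge(B, E). Edges now: 3
Op 4: add_edge(H, C). Edges now: 4
Compute levels (Kahn BFS):
  sources (in-degree 0): A, B, D, H
  process A: level=0
    A->G: in-degree(G)=0, level(G)=1, enqueue
  process B: level=0
    B->E: in-degree(E)=0, level(E)=1, enqueue
  process D: level=0
    D->F: in-degree(F)=0, level(F)=1, enqueue
  process H: level=0
    H->C: in-degree(C)=0, level(C)=1, enqueue
  process G: level=1
  process E: level=1
  process F: level=1
  process C: level=1
All levels: A:0, B:0, C:1, D:0, E:1, F:1, G:1, H:0
level(F) = 1

Answer: 1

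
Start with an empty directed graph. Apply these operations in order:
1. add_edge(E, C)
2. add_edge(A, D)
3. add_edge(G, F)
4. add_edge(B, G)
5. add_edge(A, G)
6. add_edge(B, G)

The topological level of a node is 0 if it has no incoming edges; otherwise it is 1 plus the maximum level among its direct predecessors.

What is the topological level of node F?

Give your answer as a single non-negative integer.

Op 1: add_edge(E, C). Edges now: 1
Op 2: add_edge(A, D). Edges now: 2
Op 3: add_edge(G, F). Edges now: 3
Op 4: add_edge(B, G). Edges now: 4
Op 5: add_edge(A, G). Edges now: 5
Op 6: add_edge(B, G) (duplicate, no change). Edges now: 5
Compute levels (Kahn BFS):
  sources (in-degree 0): A, B, E
  process A: level=0
    A->D: in-degree(D)=0, level(D)=1, enqueue
    A->G: in-degree(G)=1, level(G)>=1
  process B: level=0
    B->G: in-degree(G)=0, level(G)=1, enqueue
  process E: level=0
    E->C: in-degree(C)=0, level(C)=1, enqueue
  process D: level=1
  process G: level=1
    G->F: in-degree(F)=0, level(F)=2, enqueue
  process C: level=1
  process F: level=2
All levels: A:0, B:0, C:1, D:1, E:0, F:2, G:1
level(F) = 2

Answer: 2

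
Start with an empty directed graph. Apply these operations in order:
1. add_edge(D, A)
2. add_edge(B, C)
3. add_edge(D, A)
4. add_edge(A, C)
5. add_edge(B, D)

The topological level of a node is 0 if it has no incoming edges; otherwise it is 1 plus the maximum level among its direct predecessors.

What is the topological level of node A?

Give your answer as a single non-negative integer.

Op 1: add_edge(D, A). Edges now: 1
Op 2: add_edge(B, C). Edges now: 2
Op 3: add_edge(D, A) (duplicate, no change). Edges now: 2
Op 4: add_edge(A, C). Edges now: 3
Op 5: add_edge(B, D). Edges now: 4
Compute levels (Kahn BFS):
  sources (in-degree 0): B
  process B: level=0
    B->C: in-degree(C)=1, level(C)>=1
    B->D: in-degree(D)=0, level(D)=1, enqueue
  process D: level=1
    D->A: in-degree(A)=0, level(A)=2, enqueue
  process A: level=2
    A->C: in-degree(C)=0, level(C)=3, enqueue
  process C: level=3
All levels: A:2, B:0, C:3, D:1
level(A) = 2

Answer: 2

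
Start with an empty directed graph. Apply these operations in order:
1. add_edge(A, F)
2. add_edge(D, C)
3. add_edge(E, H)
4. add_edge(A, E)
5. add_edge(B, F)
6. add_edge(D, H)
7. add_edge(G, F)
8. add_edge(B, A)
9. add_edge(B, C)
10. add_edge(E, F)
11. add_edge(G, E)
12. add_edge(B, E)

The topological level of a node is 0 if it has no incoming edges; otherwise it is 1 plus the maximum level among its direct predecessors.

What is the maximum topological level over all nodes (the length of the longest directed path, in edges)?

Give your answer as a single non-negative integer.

Answer: 3

Derivation:
Op 1: add_edge(A, F). Edges now: 1
Op 2: add_edge(D, C). Edges now: 2
Op 3: add_edge(E, H). Edges now: 3
Op 4: add_edge(A, E). Edges now: 4
Op 5: add_edge(B, F). Edges now: 5
Op 6: add_edge(D, H). Edges now: 6
Op 7: add_edge(G, F). Edges now: 7
Op 8: add_edge(B, A). Edges now: 8
Op 9: add_edge(B, C). Edges now: 9
Op 10: add_edge(E, F). Edges now: 10
Op 11: add_edge(G, E). Edges now: 11
Op 12: add_edge(B, E). Edges now: 12
Compute levels (Kahn BFS):
  sources (in-degree 0): B, D, G
  process B: level=0
    B->A: in-degree(A)=0, level(A)=1, enqueue
    B->C: in-degree(C)=1, level(C)>=1
    B->E: in-degree(E)=2, level(E)>=1
    B->F: in-degree(F)=3, level(F)>=1
  process D: level=0
    D->C: in-degree(C)=0, level(C)=1, enqueue
    D->H: in-degree(H)=1, level(H)>=1
  process G: level=0
    G->E: in-degree(E)=1, level(E)>=1
    G->F: in-degree(F)=2, level(F)>=1
  process A: level=1
    A->E: in-degree(E)=0, level(E)=2, enqueue
    A->F: in-degree(F)=1, level(F)>=2
  process C: level=1
  process E: level=2
    E->F: in-degree(F)=0, level(F)=3, enqueue
    E->H: in-degree(H)=0, level(H)=3, enqueue
  process F: level=3
  process H: level=3
All levels: A:1, B:0, C:1, D:0, E:2, F:3, G:0, H:3
max level = 3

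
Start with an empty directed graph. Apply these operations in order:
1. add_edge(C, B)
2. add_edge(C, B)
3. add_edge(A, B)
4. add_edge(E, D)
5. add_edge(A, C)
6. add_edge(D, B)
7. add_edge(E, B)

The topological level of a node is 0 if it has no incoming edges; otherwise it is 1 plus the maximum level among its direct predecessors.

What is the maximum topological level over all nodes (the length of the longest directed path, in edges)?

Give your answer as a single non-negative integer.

Op 1: add_edge(C, B). Edges now: 1
Op 2: add_edge(C, B) (duplicate, no change). Edges now: 1
Op 3: add_edge(A, B). Edges now: 2
Op 4: add_edge(E, D). Edges now: 3
Op 5: add_edge(A, C). Edges now: 4
Op 6: add_edge(D, B). Edges now: 5
Op 7: add_edge(E, B). Edges now: 6
Compute levels (Kahn BFS):
  sources (in-degree 0): A, E
  process A: level=0
    A->B: in-degree(B)=3, level(B)>=1
    A->C: in-degree(C)=0, level(C)=1, enqueue
  process E: level=0
    E->B: in-degree(B)=2, level(B)>=1
    E->D: in-degree(D)=0, level(D)=1, enqueue
  process C: level=1
    C->B: in-degree(B)=1, level(B)>=2
  process D: level=1
    D->B: in-degree(B)=0, level(B)=2, enqueue
  process B: level=2
All levels: A:0, B:2, C:1, D:1, E:0
max level = 2

Answer: 2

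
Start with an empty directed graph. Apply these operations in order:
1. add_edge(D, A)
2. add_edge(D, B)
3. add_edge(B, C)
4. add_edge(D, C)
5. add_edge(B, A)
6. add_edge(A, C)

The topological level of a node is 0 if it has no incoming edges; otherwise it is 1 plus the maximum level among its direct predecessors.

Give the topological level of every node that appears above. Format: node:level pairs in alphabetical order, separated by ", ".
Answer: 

Op 1: add_edge(D, A). Edges now: 1
Op 2: add_edge(D, B). Edges now: 2
Op 3: add_edge(B, C). Edges now: 3
Op 4: add_edge(D, C). Edges now: 4
Op 5: add_edge(B, A). Edges now: 5
Op 6: add_edge(A, C). Edges now: 6
Compute levels (Kahn BFS):
  sources (in-degree 0): D
  process D: level=0
    D->A: in-degree(A)=1, level(A)>=1
    D->B: in-degree(B)=0, level(B)=1, enqueue
    D->C: in-degree(C)=2, level(C)>=1
  process B: level=1
    B->A: in-degree(A)=0, level(A)=2, enqueue
    B->C: in-degree(C)=1, level(C)>=2
  process A: level=2
    A->C: in-degree(C)=0, level(C)=3, enqueue
  process C: level=3
All levels: A:2, B:1, C:3, D:0

Answer: A:2, B:1, C:3, D:0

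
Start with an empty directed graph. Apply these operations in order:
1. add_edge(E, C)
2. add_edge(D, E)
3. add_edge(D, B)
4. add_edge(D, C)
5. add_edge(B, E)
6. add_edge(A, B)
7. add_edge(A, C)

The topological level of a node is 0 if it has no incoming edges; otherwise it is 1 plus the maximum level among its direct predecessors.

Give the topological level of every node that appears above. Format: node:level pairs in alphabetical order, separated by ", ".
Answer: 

Answer: A:0, B:1, C:3, D:0, E:2

Derivation:
Op 1: add_edge(E, C). Edges now: 1
Op 2: add_edge(D, E). Edges now: 2
Op 3: add_edge(D, B). Edges now: 3
Op 4: add_edge(D, C). Edges now: 4
Op 5: add_edge(B, E). Edges now: 5
Op 6: add_edge(A, B). Edges now: 6
Op 7: add_edge(A, C). Edges now: 7
Compute levels (Kahn BFS):
  sources (in-degree 0): A, D
  process A: level=0
    A->B: in-degree(B)=1, level(B)>=1
    A->C: in-degree(C)=2, level(C)>=1
  process D: level=0
    D->B: in-degree(B)=0, level(B)=1, enqueue
    D->C: in-degree(C)=1, level(C)>=1
    D->E: in-degree(E)=1, level(E)>=1
  process B: level=1
    B->E: in-degree(E)=0, level(E)=2, enqueue
  process E: level=2
    E->C: in-degree(C)=0, level(C)=3, enqueue
  process C: level=3
All levels: A:0, B:1, C:3, D:0, E:2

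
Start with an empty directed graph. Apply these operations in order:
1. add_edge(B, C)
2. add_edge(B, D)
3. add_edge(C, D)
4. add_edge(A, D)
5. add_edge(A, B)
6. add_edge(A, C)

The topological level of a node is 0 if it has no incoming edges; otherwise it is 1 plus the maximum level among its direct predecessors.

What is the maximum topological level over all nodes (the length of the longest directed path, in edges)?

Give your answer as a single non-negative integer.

Op 1: add_edge(B, C). Edges now: 1
Op 2: add_edge(B, D). Edges now: 2
Op 3: add_edge(C, D). Edges now: 3
Op 4: add_edge(A, D). Edges now: 4
Op 5: add_edge(A, B). Edges now: 5
Op 6: add_edge(A, C). Edges now: 6
Compute levels (Kahn BFS):
  sources (in-degree 0): A
  process A: level=0
    A->B: in-degree(B)=0, level(B)=1, enqueue
    A->C: in-degree(C)=1, level(C)>=1
    A->D: in-degree(D)=2, level(D)>=1
  process B: level=1
    B->C: in-degree(C)=0, level(C)=2, enqueue
    B->D: in-degree(D)=1, level(D)>=2
  process C: level=2
    C->D: in-degree(D)=0, level(D)=3, enqueue
  process D: level=3
All levels: A:0, B:1, C:2, D:3
max level = 3

Answer: 3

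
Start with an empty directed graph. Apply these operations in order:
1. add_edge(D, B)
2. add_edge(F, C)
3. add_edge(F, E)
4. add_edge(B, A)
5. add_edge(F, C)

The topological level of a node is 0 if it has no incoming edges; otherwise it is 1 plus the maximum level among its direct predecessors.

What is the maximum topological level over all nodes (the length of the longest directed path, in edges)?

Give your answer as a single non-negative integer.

Op 1: add_edge(D, B). Edges now: 1
Op 2: add_edge(F, C). Edges now: 2
Op 3: add_edge(F, E). Edges now: 3
Op 4: add_edge(B, A). Edges now: 4
Op 5: add_edge(F, C) (duplicate, no change). Edges now: 4
Compute levels (Kahn BFS):
  sources (in-degree 0): D, F
  process D: level=0
    D->B: in-degree(B)=0, level(B)=1, enqueue
  process F: level=0
    F->C: in-degree(C)=0, level(C)=1, enqueue
    F->E: in-degree(E)=0, level(E)=1, enqueue
  process B: level=1
    B->A: in-degree(A)=0, level(A)=2, enqueue
  process C: level=1
  process E: level=1
  process A: level=2
All levels: A:2, B:1, C:1, D:0, E:1, F:0
max level = 2

Answer: 2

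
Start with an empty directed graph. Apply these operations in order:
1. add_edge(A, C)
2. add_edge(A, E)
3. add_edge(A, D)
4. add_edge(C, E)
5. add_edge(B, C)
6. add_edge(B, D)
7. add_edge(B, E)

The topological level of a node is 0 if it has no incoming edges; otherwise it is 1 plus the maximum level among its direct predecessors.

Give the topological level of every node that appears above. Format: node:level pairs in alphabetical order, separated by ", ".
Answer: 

Answer: A:0, B:0, C:1, D:1, E:2

Derivation:
Op 1: add_edge(A, C). Edges now: 1
Op 2: add_edge(A, E). Edges now: 2
Op 3: add_edge(A, D). Edges now: 3
Op 4: add_edge(C, E). Edges now: 4
Op 5: add_edge(B, C). Edges now: 5
Op 6: add_edge(B, D). Edges now: 6
Op 7: add_edge(B, E). Edges now: 7
Compute levels (Kahn BFS):
  sources (in-degree 0): A, B
  process A: level=0
    A->C: in-degree(C)=1, level(C)>=1
    A->D: in-degree(D)=1, level(D)>=1
    A->E: in-degree(E)=2, level(E)>=1
  process B: level=0
    B->C: in-degree(C)=0, level(C)=1, enqueue
    B->D: in-degree(D)=0, level(D)=1, enqueue
    B->E: in-degree(E)=1, level(E)>=1
  process C: level=1
    C->E: in-degree(E)=0, level(E)=2, enqueue
  process D: level=1
  process E: level=2
All levels: A:0, B:0, C:1, D:1, E:2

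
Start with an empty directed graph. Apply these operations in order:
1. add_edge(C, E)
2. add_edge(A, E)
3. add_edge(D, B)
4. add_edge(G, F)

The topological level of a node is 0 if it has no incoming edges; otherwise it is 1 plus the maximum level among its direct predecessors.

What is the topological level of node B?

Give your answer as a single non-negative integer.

Op 1: add_edge(C, E). Edges now: 1
Op 2: add_edge(A, E). Edges now: 2
Op 3: add_edge(D, B). Edges now: 3
Op 4: add_edge(G, F). Edges now: 4
Compute levels (Kahn BFS):
  sources (in-degree 0): A, C, D, G
  process A: level=0
    A->E: in-degree(E)=1, level(E)>=1
  process C: level=0
    C->E: in-degree(E)=0, level(E)=1, enqueue
  process D: level=0
    D->B: in-degree(B)=0, level(B)=1, enqueue
  process G: level=0
    G->F: in-degree(F)=0, level(F)=1, enqueue
  process E: level=1
  process B: level=1
  process F: level=1
All levels: A:0, B:1, C:0, D:0, E:1, F:1, G:0
level(B) = 1

Answer: 1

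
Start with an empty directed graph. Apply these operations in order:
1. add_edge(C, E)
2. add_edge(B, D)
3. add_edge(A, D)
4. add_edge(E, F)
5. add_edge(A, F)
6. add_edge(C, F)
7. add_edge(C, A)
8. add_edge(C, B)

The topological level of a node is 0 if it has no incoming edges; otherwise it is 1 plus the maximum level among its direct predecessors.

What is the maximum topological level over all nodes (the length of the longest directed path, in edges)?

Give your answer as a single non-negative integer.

Answer: 2

Derivation:
Op 1: add_edge(C, E). Edges now: 1
Op 2: add_edge(B, D). Edges now: 2
Op 3: add_edge(A, D). Edges now: 3
Op 4: add_edge(E, F). Edges now: 4
Op 5: add_edge(A, F). Edges now: 5
Op 6: add_edge(C, F). Edges now: 6
Op 7: add_edge(C, A). Edges now: 7
Op 8: add_edge(C, B). Edges now: 8
Compute levels (Kahn BFS):
  sources (in-degree 0): C
  process C: level=0
    C->A: in-degree(A)=0, level(A)=1, enqueue
    C->B: in-degree(B)=0, level(B)=1, enqueue
    C->E: in-degree(E)=0, level(E)=1, enqueue
    C->F: in-degree(F)=2, level(F)>=1
  process A: level=1
    A->D: in-degree(D)=1, level(D)>=2
    A->F: in-degree(F)=1, level(F)>=2
  process B: level=1
    B->D: in-degree(D)=0, level(D)=2, enqueue
  process E: level=1
    E->F: in-degree(F)=0, level(F)=2, enqueue
  process D: level=2
  process F: level=2
All levels: A:1, B:1, C:0, D:2, E:1, F:2
max level = 2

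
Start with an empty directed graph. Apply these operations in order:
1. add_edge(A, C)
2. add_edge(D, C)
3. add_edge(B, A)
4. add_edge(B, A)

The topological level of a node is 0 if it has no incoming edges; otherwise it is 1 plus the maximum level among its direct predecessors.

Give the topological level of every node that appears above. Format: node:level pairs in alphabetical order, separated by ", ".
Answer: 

Answer: A:1, B:0, C:2, D:0

Derivation:
Op 1: add_edge(A, C). Edges now: 1
Op 2: add_edge(D, C). Edges now: 2
Op 3: add_edge(B, A). Edges now: 3
Op 4: add_edge(B, A) (duplicate, no change). Edges now: 3
Compute levels (Kahn BFS):
  sources (in-degree 0): B, D
  process B: level=0
    B->A: in-degree(A)=0, level(A)=1, enqueue
  process D: level=0
    D->C: in-degree(C)=1, level(C)>=1
  process A: level=1
    A->C: in-degree(C)=0, level(C)=2, enqueue
  process C: level=2
All levels: A:1, B:0, C:2, D:0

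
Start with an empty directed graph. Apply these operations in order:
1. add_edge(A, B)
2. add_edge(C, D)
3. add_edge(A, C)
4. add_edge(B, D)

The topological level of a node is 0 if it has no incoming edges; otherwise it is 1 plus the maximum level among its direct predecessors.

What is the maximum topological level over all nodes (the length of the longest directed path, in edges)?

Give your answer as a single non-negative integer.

Op 1: add_edge(A, B). Edges now: 1
Op 2: add_edge(C, D). Edges now: 2
Op 3: add_edge(A, C). Edges now: 3
Op 4: add_edge(B, D). Edges now: 4
Compute levels (Kahn BFS):
  sources (in-degree 0): A
  process A: level=0
    A->B: in-degree(B)=0, level(B)=1, enqueue
    A->C: in-degree(C)=0, level(C)=1, enqueue
  process B: level=1
    B->D: in-degree(D)=1, level(D)>=2
  process C: level=1
    C->D: in-degree(D)=0, level(D)=2, enqueue
  process D: level=2
All levels: A:0, B:1, C:1, D:2
max level = 2

Answer: 2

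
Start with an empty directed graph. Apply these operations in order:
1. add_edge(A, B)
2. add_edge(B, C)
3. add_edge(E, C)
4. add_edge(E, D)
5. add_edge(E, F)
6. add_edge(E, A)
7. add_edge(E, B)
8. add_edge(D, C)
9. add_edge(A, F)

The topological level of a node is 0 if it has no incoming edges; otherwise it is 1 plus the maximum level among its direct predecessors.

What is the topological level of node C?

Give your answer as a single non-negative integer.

Answer: 3

Derivation:
Op 1: add_edge(A, B). Edges now: 1
Op 2: add_edge(B, C). Edges now: 2
Op 3: add_edge(E, C). Edges now: 3
Op 4: add_edge(E, D). Edges now: 4
Op 5: add_edge(E, F). Edges now: 5
Op 6: add_edge(E, A). Edges now: 6
Op 7: add_edge(E, B). Edges now: 7
Op 8: add_edge(D, C). Edges now: 8
Op 9: add_edge(A, F). Edges now: 9
Compute levels (Kahn BFS):
  sources (in-degree 0): E
  process E: level=0
    E->A: in-degree(A)=0, level(A)=1, enqueue
    E->B: in-degree(B)=1, level(B)>=1
    E->C: in-degree(C)=2, level(C)>=1
    E->D: in-degree(D)=0, level(D)=1, enqueue
    E->F: in-degree(F)=1, level(F)>=1
  process A: level=1
    A->B: in-degree(B)=0, level(B)=2, enqueue
    A->F: in-degree(F)=0, level(F)=2, enqueue
  process D: level=1
    D->C: in-degree(C)=1, level(C)>=2
  process B: level=2
    B->C: in-degree(C)=0, level(C)=3, enqueue
  process F: level=2
  process C: level=3
All levels: A:1, B:2, C:3, D:1, E:0, F:2
level(C) = 3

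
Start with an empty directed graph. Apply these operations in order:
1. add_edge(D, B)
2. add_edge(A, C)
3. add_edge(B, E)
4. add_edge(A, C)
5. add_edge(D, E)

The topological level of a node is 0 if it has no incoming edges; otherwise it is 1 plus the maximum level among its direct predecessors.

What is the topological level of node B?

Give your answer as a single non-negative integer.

Op 1: add_edge(D, B). Edges now: 1
Op 2: add_edge(A, C). Edges now: 2
Op 3: add_edge(B, E). Edges now: 3
Op 4: add_edge(A, C) (duplicate, no change). Edges now: 3
Op 5: add_edge(D, E). Edges now: 4
Compute levels (Kahn BFS):
  sources (in-degree 0): A, D
  process A: level=0
    A->C: in-degree(C)=0, level(C)=1, enqueue
  process D: level=0
    D->B: in-degree(B)=0, level(B)=1, enqueue
    D->E: in-degree(E)=1, level(E)>=1
  process C: level=1
  process B: level=1
    B->E: in-degree(E)=0, level(E)=2, enqueue
  process E: level=2
All levels: A:0, B:1, C:1, D:0, E:2
level(B) = 1

Answer: 1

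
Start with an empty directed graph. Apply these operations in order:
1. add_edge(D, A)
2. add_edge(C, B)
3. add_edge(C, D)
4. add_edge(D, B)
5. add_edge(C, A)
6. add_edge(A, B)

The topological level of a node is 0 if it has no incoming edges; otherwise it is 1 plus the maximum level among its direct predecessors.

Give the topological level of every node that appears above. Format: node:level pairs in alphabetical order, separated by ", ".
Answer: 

Answer: A:2, B:3, C:0, D:1

Derivation:
Op 1: add_edge(D, A). Edges now: 1
Op 2: add_edge(C, B). Edges now: 2
Op 3: add_edge(C, D). Edges now: 3
Op 4: add_edge(D, B). Edges now: 4
Op 5: add_edge(C, A). Edges now: 5
Op 6: add_edge(A, B). Edges now: 6
Compute levels (Kahn BFS):
  sources (in-degree 0): C
  process C: level=0
    C->A: in-degree(A)=1, level(A)>=1
    C->B: in-degree(B)=2, level(B)>=1
    C->D: in-degree(D)=0, level(D)=1, enqueue
  process D: level=1
    D->A: in-degree(A)=0, level(A)=2, enqueue
    D->B: in-degree(B)=1, level(B)>=2
  process A: level=2
    A->B: in-degree(B)=0, level(B)=3, enqueue
  process B: level=3
All levels: A:2, B:3, C:0, D:1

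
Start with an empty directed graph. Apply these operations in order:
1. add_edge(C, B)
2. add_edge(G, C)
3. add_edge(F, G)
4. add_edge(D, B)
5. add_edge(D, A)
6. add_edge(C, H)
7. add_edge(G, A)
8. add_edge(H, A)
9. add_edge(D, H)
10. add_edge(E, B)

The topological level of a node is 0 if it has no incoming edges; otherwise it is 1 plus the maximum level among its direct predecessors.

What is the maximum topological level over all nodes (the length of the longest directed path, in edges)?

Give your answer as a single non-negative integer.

Answer: 4

Derivation:
Op 1: add_edge(C, B). Edges now: 1
Op 2: add_edge(G, C). Edges now: 2
Op 3: add_edge(F, G). Edges now: 3
Op 4: add_edge(D, B). Edges now: 4
Op 5: add_edge(D, A). Edges now: 5
Op 6: add_edge(C, H). Edges now: 6
Op 7: add_edge(G, A). Edges now: 7
Op 8: add_edge(H, A). Edges now: 8
Op 9: add_edge(D, H). Edges now: 9
Op 10: add_edge(E, B). Edges now: 10
Compute levels (Kahn BFS):
  sources (in-degree 0): D, E, F
  process D: level=0
    D->A: in-degree(A)=2, level(A)>=1
    D->B: in-degree(B)=2, level(B)>=1
    D->H: in-degree(H)=1, level(H)>=1
  process E: level=0
    E->B: in-degree(B)=1, level(B)>=1
  process F: level=0
    F->G: in-degree(G)=0, level(G)=1, enqueue
  process G: level=1
    G->A: in-degree(A)=1, level(A)>=2
    G->C: in-degree(C)=0, level(C)=2, enqueue
  process C: level=2
    C->B: in-degree(B)=0, level(B)=3, enqueue
    C->H: in-degree(H)=0, level(H)=3, enqueue
  process B: level=3
  process H: level=3
    H->A: in-degree(A)=0, level(A)=4, enqueue
  process A: level=4
All levels: A:4, B:3, C:2, D:0, E:0, F:0, G:1, H:3
max level = 4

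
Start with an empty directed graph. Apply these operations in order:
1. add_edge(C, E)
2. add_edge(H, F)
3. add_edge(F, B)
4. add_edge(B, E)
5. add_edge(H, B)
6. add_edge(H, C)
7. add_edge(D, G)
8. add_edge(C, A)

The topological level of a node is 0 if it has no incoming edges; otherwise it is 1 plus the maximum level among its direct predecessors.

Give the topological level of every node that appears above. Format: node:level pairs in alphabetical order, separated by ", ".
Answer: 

Op 1: add_edge(C, E). Edges now: 1
Op 2: add_edge(H, F). Edges now: 2
Op 3: add_edge(F, B). Edges now: 3
Op 4: add_edge(B, E). Edges now: 4
Op 5: add_edge(H, B). Edges now: 5
Op 6: add_edge(H, C). Edges now: 6
Op 7: add_edge(D, G). Edges now: 7
Op 8: add_edge(C, A). Edges now: 8
Compute levels (Kahn BFS):
  sources (in-degree 0): D, H
  process D: level=0
    D->G: in-degree(G)=0, level(G)=1, enqueue
  process H: level=0
    H->B: in-degree(B)=1, level(B)>=1
    H->C: in-degree(C)=0, level(C)=1, enqueue
    H->F: in-degree(F)=0, level(F)=1, enqueue
  process G: level=1
  process C: level=1
    C->A: in-degree(A)=0, level(A)=2, enqueue
    C->E: in-degree(E)=1, level(E)>=2
  process F: level=1
    F->B: in-degree(B)=0, level(B)=2, enqueue
  process A: level=2
  process B: level=2
    B->E: in-degree(E)=0, level(E)=3, enqueue
  process E: level=3
All levels: A:2, B:2, C:1, D:0, E:3, F:1, G:1, H:0

Answer: A:2, B:2, C:1, D:0, E:3, F:1, G:1, H:0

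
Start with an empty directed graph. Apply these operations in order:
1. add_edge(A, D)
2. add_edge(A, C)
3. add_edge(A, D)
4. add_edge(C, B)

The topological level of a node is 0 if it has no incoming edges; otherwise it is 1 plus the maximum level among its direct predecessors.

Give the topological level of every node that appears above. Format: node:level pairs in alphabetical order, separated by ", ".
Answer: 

Answer: A:0, B:2, C:1, D:1

Derivation:
Op 1: add_edge(A, D). Edges now: 1
Op 2: add_edge(A, C). Edges now: 2
Op 3: add_edge(A, D) (duplicate, no change). Edges now: 2
Op 4: add_edge(C, B). Edges now: 3
Compute levels (Kahn BFS):
  sources (in-degree 0): A
  process A: level=0
    A->C: in-degree(C)=0, level(C)=1, enqueue
    A->D: in-degree(D)=0, level(D)=1, enqueue
  process C: level=1
    C->B: in-degree(B)=0, level(B)=2, enqueue
  process D: level=1
  process B: level=2
All levels: A:0, B:2, C:1, D:1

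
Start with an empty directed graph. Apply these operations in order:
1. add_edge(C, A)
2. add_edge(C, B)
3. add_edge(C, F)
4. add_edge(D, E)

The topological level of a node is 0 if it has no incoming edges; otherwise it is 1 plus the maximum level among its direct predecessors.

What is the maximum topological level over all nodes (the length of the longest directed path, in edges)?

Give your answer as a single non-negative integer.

Op 1: add_edge(C, A). Edges now: 1
Op 2: add_edge(C, B). Edges now: 2
Op 3: add_edge(C, F). Edges now: 3
Op 4: add_edge(D, E). Edges now: 4
Compute levels (Kahn BFS):
  sources (in-degree 0): C, D
  process C: level=0
    C->A: in-degree(A)=0, level(A)=1, enqueue
    C->B: in-degree(B)=0, level(B)=1, enqueue
    C->F: in-degree(F)=0, level(F)=1, enqueue
  process D: level=0
    D->E: in-degree(E)=0, level(E)=1, enqueue
  process A: level=1
  process B: level=1
  process F: level=1
  process E: level=1
All levels: A:1, B:1, C:0, D:0, E:1, F:1
max level = 1

Answer: 1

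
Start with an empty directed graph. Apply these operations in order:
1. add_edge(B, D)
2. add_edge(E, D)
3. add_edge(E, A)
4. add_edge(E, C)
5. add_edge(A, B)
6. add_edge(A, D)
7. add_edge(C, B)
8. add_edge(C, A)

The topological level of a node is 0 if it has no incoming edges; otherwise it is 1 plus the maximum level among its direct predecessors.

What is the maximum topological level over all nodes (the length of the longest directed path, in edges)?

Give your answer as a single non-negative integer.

Answer: 4

Derivation:
Op 1: add_edge(B, D). Edges now: 1
Op 2: add_edge(E, D). Edges now: 2
Op 3: add_edge(E, A). Edges now: 3
Op 4: add_edge(E, C). Edges now: 4
Op 5: add_edge(A, B). Edges now: 5
Op 6: add_edge(A, D). Edges now: 6
Op 7: add_edge(C, B). Edges now: 7
Op 8: add_edge(C, A). Edges now: 8
Compute levels (Kahn BFS):
  sources (in-degree 0): E
  process E: level=0
    E->A: in-degree(A)=1, level(A)>=1
    E->C: in-degree(C)=0, level(C)=1, enqueue
    E->D: in-degree(D)=2, level(D)>=1
  process C: level=1
    C->A: in-degree(A)=0, level(A)=2, enqueue
    C->B: in-degree(B)=1, level(B)>=2
  process A: level=2
    A->B: in-degree(B)=0, level(B)=3, enqueue
    A->D: in-degree(D)=1, level(D)>=3
  process B: level=3
    B->D: in-degree(D)=0, level(D)=4, enqueue
  process D: level=4
All levels: A:2, B:3, C:1, D:4, E:0
max level = 4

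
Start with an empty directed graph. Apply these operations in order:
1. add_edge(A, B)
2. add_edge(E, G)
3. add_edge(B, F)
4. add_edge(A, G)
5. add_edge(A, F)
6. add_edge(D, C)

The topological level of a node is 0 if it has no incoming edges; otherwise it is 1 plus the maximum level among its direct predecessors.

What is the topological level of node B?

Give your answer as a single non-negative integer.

Op 1: add_edge(A, B). Edges now: 1
Op 2: add_edge(E, G). Edges now: 2
Op 3: add_edge(B, F). Edges now: 3
Op 4: add_edge(A, G). Edges now: 4
Op 5: add_edge(A, F). Edges now: 5
Op 6: add_edge(D, C). Edges now: 6
Compute levels (Kahn BFS):
  sources (in-degree 0): A, D, E
  process A: level=0
    A->B: in-degree(B)=0, level(B)=1, enqueue
    A->F: in-degree(F)=1, level(F)>=1
    A->G: in-degree(G)=1, level(G)>=1
  process D: level=0
    D->C: in-degree(C)=0, level(C)=1, enqueue
  process E: level=0
    E->G: in-degree(G)=0, level(G)=1, enqueue
  process B: level=1
    B->F: in-degree(F)=0, level(F)=2, enqueue
  process C: level=1
  process G: level=1
  process F: level=2
All levels: A:0, B:1, C:1, D:0, E:0, F:2, G:1
level(B) = 1

Answer: 1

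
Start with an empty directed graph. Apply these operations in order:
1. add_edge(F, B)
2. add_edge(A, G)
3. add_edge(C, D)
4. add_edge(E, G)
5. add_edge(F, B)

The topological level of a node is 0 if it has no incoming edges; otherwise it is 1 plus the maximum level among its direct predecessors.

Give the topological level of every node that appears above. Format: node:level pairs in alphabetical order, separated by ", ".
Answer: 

Answer: A:0, B:1, C:0, D:1, E:0, F:0, G:1

Derivation:
Op 1: add_edge(F, B). Edges now: 1
Op 2: add_edge(A, G). Edges now: 2
Op 3: add_edge(C, D). Edges now: 3
Op 4: add_edge(E, G). Edges now: 4
Op 5: add_edge(F, B) (duplicate, no change). Edges now: 4
Compute levels (Kahn BFS):
  sources (in-degree 0): A, C, E, F
  process A: level=0
    A->G: in-degree(G)=1, level(G)>=1
  process C: level=0
    C->D: in-degree(D)=0, level(D)=1, enqueue
  process E: level=0
    E->G: in-degree(G)=0, level(G)=1, enqueue
  process F: level=0
    F->B: in-degree(B)=0, level(B)=1, enqueue
  process D: level=1
  process G: level=1
  process B: level=1
All levels: A:0, B:1, C:0, D:1, E:0, F:0, G:1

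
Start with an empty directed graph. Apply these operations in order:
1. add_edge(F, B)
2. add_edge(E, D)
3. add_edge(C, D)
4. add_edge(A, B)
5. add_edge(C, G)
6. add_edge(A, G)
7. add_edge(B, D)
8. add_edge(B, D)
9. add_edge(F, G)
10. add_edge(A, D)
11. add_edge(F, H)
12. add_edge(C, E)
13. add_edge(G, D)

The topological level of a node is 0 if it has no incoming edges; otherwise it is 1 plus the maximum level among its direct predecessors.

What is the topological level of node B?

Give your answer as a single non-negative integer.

Op 1: add_edge(F, B). Edges now: 1
Op 2: add_edge(E, D). Edges now: 2
Op 3: add_edge(C, D). Edges now: 3
Op 4: add_edge(A, B). Edges now: 4
Op 5: add_edge(C, G). Edges now: 5
Op 6: add_edge(A, G). Edges now: 6
Op 7: add_edge(B, D). Edges now: 7
Op 8: add_edge(B, D) (duplicate, no change). Edges now: 7
Op 9: add_edge(F, G). Edges now: 8
Op 10: add_edge(A, D). Edges now: 9
Op 11: add_edge(F, H). Edges now: 10
Op 12: add_edge(C, E). Edges now: 11
Op 13: add_edge(G, D). Edges now: 12
Compute levels (Kahn BFS):
  sources (in-degree 0): A, C, F
  process A: level=0
    A->B: in-degree(B)=1, level(B)>=1
    A->D: in-degree(D)=4, level(D)>=1
    A->G: in-degree(G)=2, level(G)>=1
  process C: level=0
    C->D: in-degree(D)=3, level(D)>=1
    C->E: in-degree(E)=0, level(E)=1, enqueue
    C->G: in-degree(G)=1, level(G)>=1
  process F: level=0
    F->B: in-degree(B)=0, level(B)=1, enqueue
    F->G: in-degree(G)=0, level(G)=1, enqueue
    F->H: in-degree(H)=0, level(H)=1, enqueue
  process E: level=1
    E->D: in-degree(D)=2, level(D)>=2
  process B: level=1
    B->D: in-degree(D)=1, level(D)>=2
  process G: level=1
    G->D: in-degree(D)=0, level(D)=2, enqueue
  process H: level=1
  process D: level=2
All levels: A:0, B:1, C:0, D:2, E:1, F:0, G:1, H:1
level(B) = 1

Answer: 1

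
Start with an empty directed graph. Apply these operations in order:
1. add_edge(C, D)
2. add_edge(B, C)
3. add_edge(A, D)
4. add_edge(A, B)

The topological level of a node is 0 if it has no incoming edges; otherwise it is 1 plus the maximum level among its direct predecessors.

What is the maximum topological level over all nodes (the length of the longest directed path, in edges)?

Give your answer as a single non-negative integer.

Answer: 3

Derivation:
Op 1: add_edge(C, D). Edges now: 1
Op 2: add_edge(B, C). Edges now: 2
Op 3: add_edge(A, D). Edges now: 3
Op 4: add_edge(A, B). Edges now: 4
Compute levels (Kahn BFS):
  sources (in-degree 0): A
  process A: level=0
    A->B: in-degree(B)=0, level(B)=1, enqueue
    A->D: in-degree(D)=1, level(D)>=1
  process B: level=1
    B->C: in-degree(C)=0, level(C)=2, enqueue
  process C: level=2
    C->D: in-degree(D)=0, level(D)=3, enqueue
  process D: level=3
All levels: A:0, B:1, C:2, D:3
max level = 3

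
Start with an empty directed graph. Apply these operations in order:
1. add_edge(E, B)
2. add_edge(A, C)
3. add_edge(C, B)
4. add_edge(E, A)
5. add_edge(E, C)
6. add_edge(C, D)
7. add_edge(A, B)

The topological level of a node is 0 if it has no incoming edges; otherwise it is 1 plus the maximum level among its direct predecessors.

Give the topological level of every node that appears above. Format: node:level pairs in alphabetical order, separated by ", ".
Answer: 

Answer: A:1, B:3, C:2, D:3, E:0

Derivation:
Op 1: add_edge(E, B). Edges now: 1
Op 2: add_edge(A, C). Edges now: 2
Op 3: add_edge(C, B). Edges now: 3
Op 4: add_edge(E, A). Edges now: 4
Op 5: add_edge(E, C). Edges now: 5
Op 6: add_edge(C, D). Edges now: 6
Op 7: add_edge(A, B). Edges now: 7
Compute levels (Kahn BFS):
  sources (in-degree 0): E
  process E: level=0
    E->A: in-degree(A)=0, level(A)=1, enqueue
    E->B: in-degree(B)=2, level(B)>=1
    E->C: in-degree(C)=1, level(C)>=1
  process A: level=1
    A->B: in-degree(B)=1, level(B)>=2
    A->C: in-degree(C)=0, level(C)=2, enqueue
  process C: level=2
    C->B: in-degree(B)=0, level(B)=3, enqueue
    C->D: in-degree(D)=0, level(D)=3, enqueue
  process B: level=3
  process D: level=3
All levels: A:1, B:3, C:2, D:3, E:0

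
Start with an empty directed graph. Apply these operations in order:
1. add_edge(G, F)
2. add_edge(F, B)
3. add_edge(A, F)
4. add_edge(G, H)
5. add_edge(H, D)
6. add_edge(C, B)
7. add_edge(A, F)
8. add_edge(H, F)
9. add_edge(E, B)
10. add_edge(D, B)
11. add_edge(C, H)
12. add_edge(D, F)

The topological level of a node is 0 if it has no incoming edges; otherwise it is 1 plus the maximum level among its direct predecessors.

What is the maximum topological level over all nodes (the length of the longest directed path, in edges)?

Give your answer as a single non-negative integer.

Op 1: add_edge(G, F). Edges now: 1
Op 2: add_edge(F, B). Edges now: 2
Op 3: add_edge(A, F). Edges now: 3
Op 4: add_edge(G, H). Edges now: 4
Op 5: add_edge(H, D). Edges now: 5
Op 6: add_edge(C, B). Edges now: 6
Op 7: add_edge(A, F) (duplicate, no change). Edges now: 6
Op 8: add_edge(H, F). Edges now: 7
Op 9: add_edge(E, B). Edges now: 8
Op 10: add_edge(D, B). Edges now: 9
Op 11: add_edge(C, H). Edges now: 10
Op 12: add_edge(D, F). Edges now: 11
Compute levels (Kahn BFS):
  sources (in-degree 0): A, C, E, G
  process A: level=0
    A->F: in-degree(F)=3, level(F)>=1
  process C: level=0
    C->B: in-degree(B)=3, level(B)>=1
    C->H: in-degree(H)=1, level(H)>=1
  process E: level=0
    E->B: in-degree(B)=2, level(B)>=1
  process G: level=0
    G->F: in-degree(F)=2, level(F)>=1
    G->H: in-degree(H)=0, level(H)=1, enqueue
  process H: level=1
    H->D: in-degree(D)=0, level(D)=2, enqueue
    H->F: in-degree(F)=1, level(F)>=2
  process D: level=2
    D->B: in-degree(B)=1, level(B)>=3
    D->F: in-degree(F)=0, level(F)=3, enqueue
  process F: level=3
    F->B: in-degree(B)=0, level(B)=4, enqueue
  process B: level=4
All levels: A:0, B:4, C:0, D:2, E:0, F:3, G:0, H:1
max level = 4

Answer: 4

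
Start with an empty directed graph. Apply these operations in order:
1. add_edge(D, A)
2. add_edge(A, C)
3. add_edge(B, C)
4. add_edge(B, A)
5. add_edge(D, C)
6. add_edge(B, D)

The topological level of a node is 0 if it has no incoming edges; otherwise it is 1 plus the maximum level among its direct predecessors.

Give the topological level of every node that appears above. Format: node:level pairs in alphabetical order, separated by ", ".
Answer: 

Answer: A:2, B:0, C:3, D:1

Derivation:
Op 1: add_edge(D, A). Edges now: 1
Op 2: add_edge(A, C). Edges now: 2
Op 3: add_edge(B, C). Edges now: 3
Op 4: add_edge(B, A). Edges now: 4
Op 5: add_edge(D, C). Edges now: 5
Op 6: add_edge(B, D). Edges now: 6
Compute levels (Kahn BFS):
  sources (in-degree 0): B
  process B: level=0
    B->A: in-degree(A)=1, level(A)>=1
    B->C: in-degree(C)=2, level(C)>=1
    B->D: in-degree(D)=0, level(D)=1, enqueue
  process D: level=1
    D->A: in-degree(A)=0, level(A)=2, enqueue
    D->C: in-degree(C)=1, level(C)>=2
  process A: level=2
    A->C: in-degree(C)=0, level(C)=3, enqueue
  process C: level=3
All levels: A:2, B:0, C:3, D:1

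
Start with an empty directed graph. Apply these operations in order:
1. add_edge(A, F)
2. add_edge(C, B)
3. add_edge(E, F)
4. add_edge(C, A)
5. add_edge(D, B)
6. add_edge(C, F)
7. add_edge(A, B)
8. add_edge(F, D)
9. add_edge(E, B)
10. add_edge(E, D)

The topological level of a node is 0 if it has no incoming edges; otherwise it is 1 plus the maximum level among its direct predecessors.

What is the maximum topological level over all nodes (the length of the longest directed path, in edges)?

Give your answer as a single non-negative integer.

Answer: 4

Derivation:
Op 1: add_edge(A, F). Edges now: 1
Op 2: add_edge(C, B). Edges now: 2
Op 3: add_edge(E, F). Edges now: 3
Op 4: add_edge(C, A). Edges now: 4
Op 5: add_edge(D, B). Edges now: 5
Op 6: add_edge(C, F). Edges now: 6
Op 7: add_edge(A, B). Edges now: 7
Op 8: add_edge(F, D). Edges now: 8
Op 9: add_edge(E, B). Edges now: 9
Op 10: add_edge(E, D). Edges now: 10
Compute levels (Kahn BFS):
  sources (in-degree 0): C, E
  process C: level=0
    C->A: in-degree(A)=0, level(A)=1, enqueue
    C->B: in-degree(B)=3, level(B)>=1
    C->F: in-degree(F)=2, level(F)>=1
  process E: level=0
    E->B: in-degree(B)=2, level(B)>=1
    E->D: in-degree(D)=1, level(D)>=1
    E->F: in-degree(F)=1, level(F)>=1
  process A: level=1
    A->B: in-degree(B)=1, level(B)>=2
    A->F: in-degree(F)=0, level(F)=2, enqueue
  process F: level=2
    F->D: in-degree(D)=0, level(D)=3, enqueue
  process D: level=3
    D->B: in-degree(B)=0, level(B)=4, enqueue
  process B: level=4
All levels: A:1, B:4, C:0, D:3, E:0, F:2
max level = 4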